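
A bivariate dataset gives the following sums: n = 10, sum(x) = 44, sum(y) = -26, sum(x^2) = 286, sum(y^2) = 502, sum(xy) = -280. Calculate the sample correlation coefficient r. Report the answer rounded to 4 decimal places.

-0.8266

Numerator: nΣxy − (Σx)(Σy) = 10·(-280) − (44)(-26) = -1656
Denominator: √[(nΣx²−(Σx)²)(nΣy²−(Σy)²)]
  nΣx²−(Σx)² = 10·286 − 1936 = 924;  nΣy²−(Σy)² = 10·502 − 676 = 4344
  √(924·4344) = √4013856 = 2003.4610
r = -1656 / 2003.4610 = -0.8266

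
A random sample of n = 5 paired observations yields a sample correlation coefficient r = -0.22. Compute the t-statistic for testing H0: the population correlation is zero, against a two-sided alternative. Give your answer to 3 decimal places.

t = r·√(n−2) / √(1−r²) with r = -0.22, n = 5
  = -0.22·√3 / √(1 − 0.0484)
  = -0.22·1.732051 / 0.975500
  = -0.381051 / 0.975500 = -0.391

-0.391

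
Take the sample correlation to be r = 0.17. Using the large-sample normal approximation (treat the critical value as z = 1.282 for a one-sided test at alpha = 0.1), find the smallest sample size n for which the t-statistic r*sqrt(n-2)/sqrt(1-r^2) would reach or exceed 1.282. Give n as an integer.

58

r√(n−2)/√(1−r²) ≥ 1.282  ⇔  n−2 ≥ (1.282)²·(1−r²)/r²
(1−r²)/r² = (1−0.0289)/0.0289 = 33.6021
n ≥ 2 + 1.643524·33.6021 = 2 + 55.2259 = 57.2259
⌈57.2259⌉ = 58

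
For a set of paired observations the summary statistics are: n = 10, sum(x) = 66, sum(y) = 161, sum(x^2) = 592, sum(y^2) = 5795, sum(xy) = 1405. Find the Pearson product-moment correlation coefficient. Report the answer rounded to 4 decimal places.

Numerator: nΣxy − (Σx)(Σy) = 10·1405 − (66)(161) = 3424
Denominator: √[(nΣx²−(Σx)²)(nΣy²−(Σy)²)]
  nΣx²−(Σx)² = 10·592 − 4356 = 1564;  nΣy²−(Σy)² = 10·5795 − 25921 = 32029
  √(1564·32029) = √50093356 = 7077.6660
r = 3424 / 7077.6660 = 0.4838

0.4838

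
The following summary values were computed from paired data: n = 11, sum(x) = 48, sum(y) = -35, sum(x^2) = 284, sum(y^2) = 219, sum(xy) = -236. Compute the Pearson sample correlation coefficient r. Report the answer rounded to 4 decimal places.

S_xy = nΣxy − ΣxΣy = 11·(-236) − 48·(-35) = -2596 − (-1680) = -916
S_xx = nΣx² − (Σx)² = 11·284 − 48² = 3124 − 2304 = 820
S_yy = nΣy² − (Σy)² = 11·219 − (-35)² = 2409 − 1225 = 1184
r = S_xy / √(S_xx·S_yy) = -916 / √(820·1184) = -916 / √970880 = -916 / 985.3324 = -0.9296

-0.9296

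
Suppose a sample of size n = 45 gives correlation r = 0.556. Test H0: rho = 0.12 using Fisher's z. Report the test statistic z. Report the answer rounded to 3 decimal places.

3.282

z_r = atanh(0.556) = 0.627025,  z_0 = atanh(0.12) = 0.120581
SE = 1/√(n−3) = 1/√42 = 0.154303
z = (z_r − z_0)/SE = (0.627025 − 0.120581) / 0.154303 = 0.506444 / 0.154303 = 3.282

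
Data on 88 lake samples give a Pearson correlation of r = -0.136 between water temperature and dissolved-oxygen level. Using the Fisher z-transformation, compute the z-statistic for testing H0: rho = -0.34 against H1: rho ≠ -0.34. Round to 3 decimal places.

z_r = atanh(-0.136) = -0.136848,  z_0 = atanh(-0.34) = -0.354093
SE = 1/√(n−3) = 1/√85 = 0.108465
z = (z_r − z_0)/SE = (-0.136848 − (-0.354093)) / 0.108465 = 0.217245 / 0.108465 = 2.003

2.003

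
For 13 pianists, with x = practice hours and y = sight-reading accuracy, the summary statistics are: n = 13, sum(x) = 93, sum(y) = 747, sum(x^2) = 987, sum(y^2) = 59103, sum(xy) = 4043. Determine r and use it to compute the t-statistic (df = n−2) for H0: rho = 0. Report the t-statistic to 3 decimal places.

-2.302

S_xy = nΣxy − ΣxΣy = 13·4043 − 93·747 = 52559 − 69471 = -16912
S_xx = nΣx² − (Σx)² = 13·987 − 93² = 12831 − 8649 = 4182
S_yy = nΣy² − (Σy)² = 13·59103 − 747² = 768339 − 558009 = 210330
r = S_xy / √(S_xx·S_yy) = -16912 / √(4182·210330) = -16912 / √879600060 = -16912 / 29658.0522 = -0.5702
t = r·√(n−2)/√(1−r²) = -0.5702·√11 / √(1−0.325128) = -1.891139 / 0.821506 = -2.302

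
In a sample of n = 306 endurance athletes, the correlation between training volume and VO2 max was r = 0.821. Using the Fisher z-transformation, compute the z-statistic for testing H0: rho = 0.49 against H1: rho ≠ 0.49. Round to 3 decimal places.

10.859

z_r = atanh(0.821) = 1.159878,  z_0 = atanh(0.49) = 0.536060
SE = 1/√(n−3) = 1/√303 = 0.057448
z = (z_r − z_0)/SE = (1.159878 − 0.536060) / 0.057448 = 0.623818 / 0.057448 = 10.859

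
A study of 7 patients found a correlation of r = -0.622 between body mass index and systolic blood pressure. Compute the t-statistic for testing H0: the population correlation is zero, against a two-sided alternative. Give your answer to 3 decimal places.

1 − r² = 1 − 0.386884 = 0.613116;  √(1−r²) = 0.783017
√(n−2) = √5 = 2.236068
t = r·√(n−2)/√(1−r²) = -0.622 · 2.236068 / 0.783017 = -1.776

-1.776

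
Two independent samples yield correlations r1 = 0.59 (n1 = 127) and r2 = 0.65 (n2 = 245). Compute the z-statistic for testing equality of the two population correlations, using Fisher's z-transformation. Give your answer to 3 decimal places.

z1 = atanh(0.59) = 0.677666,  z2 = atanh(0.65) = 0.775299
SE = √(1/(n1−3) + 1/(n2−3)) = √(1/124 + 1/242) = √(0.0080645 + 0.0041322) = √0.0121967 = 0.110439
z = (z1 − z2)/SE = (0.677666 − 0.775299) / 0.110439 = -0.097633 / 0.110439 = -0.884

-0.884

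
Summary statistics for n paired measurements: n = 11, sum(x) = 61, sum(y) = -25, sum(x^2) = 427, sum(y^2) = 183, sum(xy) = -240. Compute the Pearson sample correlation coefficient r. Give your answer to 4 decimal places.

S_xy = nΣxy − ΣxΣy = 11·(-240) − 61·(-25) = -2640 − (-1525) = -1115
S_xx = nΣx² − (Σx)² = 11·427 − 61² = 4697 − 3721 = 976
S_yy = nΣy² − (Σy)² = 11·183 − (-25)² = 2013 − 625 = 1388
r = S_xy / √(S_xx·S_yy) = -1115 / √(976·1388) = -1115 / √1354688 = -1115 / 1163.9106 = -0.9580

-0.9580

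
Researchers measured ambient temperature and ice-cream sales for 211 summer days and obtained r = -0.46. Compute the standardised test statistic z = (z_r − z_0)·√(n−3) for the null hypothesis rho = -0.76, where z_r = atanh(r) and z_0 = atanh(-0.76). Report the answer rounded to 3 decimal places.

z_r = atanh(-0.46) = -0.497311,  z_0 = atanh(-0.76) = -0.996215
SE = 1/√(n−3) = 1/√208 = 0.069338
z = (z_r − z_0)/SE = (-0.497311 − (-0.996215)) / 0.069338 = 0.498904 / 0.069338 = 7.195

7.195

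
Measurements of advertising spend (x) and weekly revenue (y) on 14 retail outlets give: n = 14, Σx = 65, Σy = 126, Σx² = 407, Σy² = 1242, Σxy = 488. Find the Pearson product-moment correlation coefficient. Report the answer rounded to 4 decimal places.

S_xy = nΣxy − ΣxΣy = 14·488 − 65·126 = 6832 − 8190 = -1358
S_xx = nΣx² − (Σx)² = 14·407 − 65² = 5698 − 4225 = 1473
S_yy = nΣy² − (Σy)² = 14·1242 − 126² = 17388 − 15876 = 1512
r = S_xy / √(S_xx·S_yy) = -1358 / √(1473·1512) = -1358 / √2227176 = -1358 / 1492.3726 = -0.9100

-0.9100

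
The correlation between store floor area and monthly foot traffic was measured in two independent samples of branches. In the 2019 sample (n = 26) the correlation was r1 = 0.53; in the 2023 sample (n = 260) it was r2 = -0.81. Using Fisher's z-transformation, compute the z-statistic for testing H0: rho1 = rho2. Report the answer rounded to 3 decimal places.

7.890

Fisher z-transforms: z1 = atanh(0.53) = 0.590145, z2 = atanh(-0.81) = -1.127029; difference d = 1.717174
Var(d) = 1/23 + 1/257 = 0.0434783 + 0.0038911 = 0.0473694
z = d/√Var(d) = 1.717174 / √0.0473694 = 1.717174 / 0.217645 = 7.890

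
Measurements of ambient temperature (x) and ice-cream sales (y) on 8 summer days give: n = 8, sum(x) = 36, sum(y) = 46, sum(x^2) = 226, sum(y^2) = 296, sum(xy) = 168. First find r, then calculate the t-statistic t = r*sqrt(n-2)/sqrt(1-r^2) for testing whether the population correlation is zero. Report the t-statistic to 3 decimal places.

-4.294

S_xy = nΣxy − ΣxΣy = 8·168 − 36·46 = 1344 − 1656 = -312
S_xx = nΣx² − (Σx)² = 8·226 − 36² = 1808 − 1296 = 512
S_yy = nΣy² − (Σy)² = 8·296 − 46² = 2368 − 2116 = 252
r = S_xy / √(S_xx·S_yy) = -312 / √(512·252) = -312 / √129024 = -312 / 359.1991 = -0.8686
t = r·√(n−2)/√(1−r²) = -0.8686·√6 / √(1−0.754466) = -2.127627 / 0.495514 = -4.294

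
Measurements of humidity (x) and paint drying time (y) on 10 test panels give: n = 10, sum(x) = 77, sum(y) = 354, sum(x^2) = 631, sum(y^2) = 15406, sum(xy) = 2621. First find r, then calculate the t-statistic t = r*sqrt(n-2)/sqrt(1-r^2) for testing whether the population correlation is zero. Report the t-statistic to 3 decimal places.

-0.944

Numerator: nΣxy − (Σx)(Σy) = 10·2621 − (77)(354) = -1048
Denominator: √[(nΣx²−(Σx)²)(nΣy²−(Σy)²)]
  nΣx²−(Σx)² = 10·631 − 5929 = 381;  nΣy²−(Σy)² = 10·15406 − 125316 = 28744
  √(381·28744) = √10951464 = 3309.2996
r = -1048 / 3309.2996 = -0.3167
t = r·√(n−2)/√(1−r²) = -0.3167·√8 / √(1−0.100299) = -0.895763 / 0.948526 = -0.944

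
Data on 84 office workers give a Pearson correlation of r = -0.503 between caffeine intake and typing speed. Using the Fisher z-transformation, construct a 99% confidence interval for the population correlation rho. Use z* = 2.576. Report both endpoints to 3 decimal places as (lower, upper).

(-0.686, -0.261)

Fisher z: z_r = atanh(r) = ½·ln((1+(-0.503))/(1−(-0.503))) = -0.553314
SE(z) = 1/√(n−3) = 1/√81 = 0.111111
99% ⇒ z* = 2.576; margin = 2.576·0.111111 = 0.286222
CI on z-scale: (-0.839536, -0.267092)
Back-transform: tanh(-0.839536) = -0.685563, tanh(-0.267092) = -0.260917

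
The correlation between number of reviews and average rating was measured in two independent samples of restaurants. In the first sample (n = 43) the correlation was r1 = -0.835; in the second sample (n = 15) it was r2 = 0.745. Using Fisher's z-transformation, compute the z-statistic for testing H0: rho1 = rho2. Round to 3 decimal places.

-6.581

Fisher z-transforms: z1 = atanh(-0.835) = -1.204427, z2 = atanh(0.745) = 0.961623; difference d = -2.166050
Var(d) = 1/40 + 1/12 = 0.0250000 + 0.0833333 = 0.1083333
z = d/√Var(d) = -2.166050 / √0.1083333 = -2.166050 / 0.329140 = -6.581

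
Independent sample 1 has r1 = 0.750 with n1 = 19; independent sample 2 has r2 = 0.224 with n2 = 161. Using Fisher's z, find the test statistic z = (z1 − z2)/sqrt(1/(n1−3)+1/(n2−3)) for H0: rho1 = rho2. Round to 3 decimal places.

Fisher z-transforms: z1 = atanh(0.750) = 0.972955, z2 = atanh(0.224) = 0.227863; difference d = 0.745092
Var(d) = 1/16 + 1/158 = 0.0625000 + 0.0063291 = 0.0688291
z = d/√Var(d) = 0.745092 / √0.0688291 = 0.745092 / 0.262353 = 2.840

2.840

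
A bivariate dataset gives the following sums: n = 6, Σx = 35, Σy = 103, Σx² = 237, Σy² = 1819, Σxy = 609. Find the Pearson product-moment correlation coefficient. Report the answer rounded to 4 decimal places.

0.1999

S_xy = nΣxy − ΣxΣy = 6·609 − 35·103 = 3654 − 3605 = 49
S_xx = nΣx² − (Σx)² = 6·237 − 35² = 1422 − 1225 = 197
S_yy = nΣy² − (Σy)² = 6·1819 − 103² = 10914 − 10609 = 305
r = S_xy / √(S_xx·S_yy) = 49 / √(197·305) = 49 / √60085 = 49 / 245.1224 = 0.1999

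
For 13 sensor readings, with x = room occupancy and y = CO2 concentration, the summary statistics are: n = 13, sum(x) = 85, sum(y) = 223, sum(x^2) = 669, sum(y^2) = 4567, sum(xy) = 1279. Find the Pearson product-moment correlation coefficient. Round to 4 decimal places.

S_xy = nΣxy − ΣxΣy = 13·1279 − 85·223 = 16627 − 18955 = -2328
S_xx = nΣx² − (Σx)² = 13·669 − 85² = 8697 − 7225 = 1472
S_yy = nΣy² − (Σy)² = 13·4567 − 223² = 59371 − 49729 = 9642
r = S_xy / √(S_xx·S_yy) = -2328 / √(1472·9642) = -2328 / √14193024 = -2328 / 3767.3630 = -0.6179

-0.6179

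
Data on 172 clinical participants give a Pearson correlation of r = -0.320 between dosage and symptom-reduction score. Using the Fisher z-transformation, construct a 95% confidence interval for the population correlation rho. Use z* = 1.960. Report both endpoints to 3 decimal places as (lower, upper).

z_r = atanh(-0.320) = -0.331647;  SE = 1/√(n−3) = 1/√169 = 0.076923
z-limits: -0.331647 ± 1.960·0.076923 = -0.331647 ± 0.150769 = [-0.482416, -0.180878]
ρ-limits: (tanh -0.482416, tanh -0.180878) = (-0.448, -0.179)

(-0.448, -0.179)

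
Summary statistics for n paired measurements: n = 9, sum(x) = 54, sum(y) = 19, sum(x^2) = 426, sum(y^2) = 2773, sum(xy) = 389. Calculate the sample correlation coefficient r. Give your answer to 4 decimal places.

0.5209

S_xy = nΣxy − ΣxΣy = 9·389 − 54·19 = 3501 − 1026 = 2475
S_xx = nΣx² − (Σx)² = 9·426 − 54² = 3834 − 2916 = 918
S_yy = nΣy² − (Σy)² = 9·2773 − 19² = 24957 − 361 = 24596
r = S_xy / √(S_xx·S_yy) = 2475 / √(918·24596) = 2475 / √22579128 = 2475 / 4751.7500 = 0.5209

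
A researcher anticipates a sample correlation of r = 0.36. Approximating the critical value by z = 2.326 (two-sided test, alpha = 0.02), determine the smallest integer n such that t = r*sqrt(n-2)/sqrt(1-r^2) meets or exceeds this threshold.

39

Need r·√(n−2)/√(1−r²) ≥ 2.326
√(n−2) ≥ 2.326·√(1−0.1296) / 0.36 = 2.326·0.932952 / 0.36 = 6.0279
n−2 ≥ 36.3356  ⇒  n ≥ 38.3356
Smallest integer n = 39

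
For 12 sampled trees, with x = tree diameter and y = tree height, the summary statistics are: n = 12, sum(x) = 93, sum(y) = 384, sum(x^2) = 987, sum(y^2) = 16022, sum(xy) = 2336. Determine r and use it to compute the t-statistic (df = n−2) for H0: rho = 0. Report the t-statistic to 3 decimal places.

-2.647

Numerator: nΣxy − (Σx)(Σy) = 12·2336 − (93)(384) = -7680
Denominator: √[(nΣx²−(Σx)²)(nΣy²−(Σy)²)]
  nΣx²−(Σx)² = 12·987 − 8649 = 3195;  nΣy²−(Σy)² = 12·16022 − 147456 = 44808
  √(3195·44808) = √143161560 = 11965.0140
r = -7680 / 11965.0140 = -0.6419
t = r·√(n−2)/√(1−r²) = -0.6419·√10 / √(1−0.412036) = -2.029866 / 0.766788 = -2.647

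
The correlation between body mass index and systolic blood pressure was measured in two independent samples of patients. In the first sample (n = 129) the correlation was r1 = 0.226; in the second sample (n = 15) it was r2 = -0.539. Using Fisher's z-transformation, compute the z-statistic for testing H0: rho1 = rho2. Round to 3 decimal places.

Fisher z-transforms: z1 = atanh(0.226) = 0.229970, z2 = atanh(-0.539) = -0.602745; difference d = 0.832715
Var(d) = 1/126 + 1/12 = 0.0079365 + 0.0833333 = 0.0912698
z = d/√Var(d) = 0.832715 / √0.0912698 = 0.832715 / 0.302109 = 2.756

2.756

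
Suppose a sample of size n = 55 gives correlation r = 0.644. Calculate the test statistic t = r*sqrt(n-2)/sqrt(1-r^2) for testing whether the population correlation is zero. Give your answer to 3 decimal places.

1 − r² = 1 − 0.414736 = 0.585264;  √(1−r²) = 0.765025
√(n−2) = √53 = 7.280110
t = r·√(n−2)/√(1−r²) = 0.644 · 7.280110 / 0.765025 = 6.128

6.128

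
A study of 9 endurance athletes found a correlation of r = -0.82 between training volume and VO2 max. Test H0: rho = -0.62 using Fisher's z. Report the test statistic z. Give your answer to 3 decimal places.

Fisher z: atanh(-0.82) = -1.156817, atanh(-0.62) = -0.725005
z = (z_r − z_0)·√(n−3) = (-1.156817 − (-0.725005))·√6 = -0.431812 · 2.449490 = -1.058

-1.058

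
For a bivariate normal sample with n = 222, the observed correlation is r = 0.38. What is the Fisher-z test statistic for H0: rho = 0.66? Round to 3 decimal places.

-5.812

Fisher z: atanh(0.38) = 0.400060, atanh(0.66) = 0.792814
z = (z_r − z_0)·√(n−3) = (0.400060 − 0.792814)·√219 = -0.392754 · 14.798649 = -5.812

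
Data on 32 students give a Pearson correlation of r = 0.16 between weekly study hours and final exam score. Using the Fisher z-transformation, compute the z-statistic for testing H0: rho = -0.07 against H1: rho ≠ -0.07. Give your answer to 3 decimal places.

1.247

Fisher z: atanh(0.16) = 0.161387, atanh(-0.07) = -0.070115
z = (z_r − z_0)·√(n−3) = (0.161387 − (-0.070115))·√29 = 0.231502 · 5.385165 = 1.247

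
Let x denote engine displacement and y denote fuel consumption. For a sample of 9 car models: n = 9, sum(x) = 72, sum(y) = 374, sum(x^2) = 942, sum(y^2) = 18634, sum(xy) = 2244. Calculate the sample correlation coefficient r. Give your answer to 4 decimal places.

Numerator: nΣxy − (Σx)(Σy) = 9·2244 − (72)(374) = -6732
Denominator: √[(nΣx²−(Σx)²)(nΣy²−(Σy)²)]
  nΣx²−(Σx)² = 9·942 − 5184 = 3294;  nΣy²−(Σy)² = 9·18634 − 139876 = 27830
  √(3294·27830) = √91672020 = 9574.5506
r = -6732 / 9574.5506 = -0.7031

-0.7031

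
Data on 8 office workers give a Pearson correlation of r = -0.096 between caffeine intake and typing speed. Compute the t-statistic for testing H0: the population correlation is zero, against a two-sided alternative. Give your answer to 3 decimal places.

-0.236

t = r·√(n−2) / √(1−r²) with r = -0.096, n = 8
  = -0.096·√6 / √(1 − 0.009216)
  = -0.096·2.449490 / 0.995381
  = -0.235151 / 0.995381 = -0.236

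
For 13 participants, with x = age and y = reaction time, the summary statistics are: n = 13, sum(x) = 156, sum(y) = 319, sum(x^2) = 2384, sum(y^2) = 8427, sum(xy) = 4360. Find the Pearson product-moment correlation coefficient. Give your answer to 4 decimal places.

S_xy = nΣxy − ΣxΣy = 13·4360 − 156·319 = 56680 − 49764 = 6916
S_xx = nΣx² − (Σx)² = 13·2384 − 156² = 30992 − 24336 = 6656
S_yy = nΣy² − (Σy)² = 13·8427 − 319² = 109551 − 101761 = 7790
r = S_xy / √(S_xx·S_yy) = 6916 / √(6656·7790) = 6916 / √51850240 = 6916 / 7200.7111 = 0.9605

0.9605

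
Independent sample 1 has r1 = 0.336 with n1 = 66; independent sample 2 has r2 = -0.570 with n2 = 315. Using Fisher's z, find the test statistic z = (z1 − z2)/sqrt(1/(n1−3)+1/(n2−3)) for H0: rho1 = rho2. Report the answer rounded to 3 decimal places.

7.219

z1 = atanh(0.336) = 0.349577,  z2 = atanh(-0.570) = -0.647523
SE = √(1/(n1−3) + 1/(n2−3)) = √(1/63 + 1/312) = √(0.0158730 + 0.0032051) = √0.0190781 = 0.138123
z = (z1 − z2)/SE = (0.349577 − (-0.647523)) / 0.138123 = 0.997100 / 0.138123 = 7.219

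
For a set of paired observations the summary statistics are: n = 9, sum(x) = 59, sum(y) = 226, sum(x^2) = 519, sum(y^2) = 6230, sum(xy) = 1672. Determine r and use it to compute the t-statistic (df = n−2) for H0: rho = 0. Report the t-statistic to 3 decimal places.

2.616

Numerator: nΣxy − (Σx)(Σy) = 9·1672 − (59)(226) = 1714
Denominator: √[(nΣx²−(Σx)²)(nΣy²−(Σy)²)]
  nΣx²−(Σx)² = 9·519 − 3481 = 1190;  nΣy²−(Σy)² = 9·6230 − 51076 = 4994
  √(1190·4994) = √5942860 = 2437.7982
r = 1714 / 2437.7982 = 0.7031
t = r·√(n−2)/√(1−r²) = 0.7031·√7 / √(1−0.494350) = 1.860228 / 0.711091 = 2.616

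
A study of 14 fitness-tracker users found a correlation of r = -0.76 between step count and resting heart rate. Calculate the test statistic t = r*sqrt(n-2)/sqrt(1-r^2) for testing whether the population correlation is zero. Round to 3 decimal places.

1 − r² = 1 − 0.5776 = 0.4224;  √(1−r²) = 0.649923
√(n−2) = √12 = 3.464102
t = r·√(n−2)/√(1−r²) = -0.76 · 3.464102 / 0.649923 = -4.051

-4.051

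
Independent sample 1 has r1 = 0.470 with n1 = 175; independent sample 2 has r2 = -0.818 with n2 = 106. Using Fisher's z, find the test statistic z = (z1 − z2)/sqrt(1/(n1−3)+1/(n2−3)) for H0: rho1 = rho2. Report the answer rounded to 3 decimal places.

z1 = atanh(0.470) = 0.510070,  z2 = atanh(-0.818) = -1.150743
SE = √(1/(n1−3) + 1/(n2−3)) = √(1/172 + 1/103) = √(0.0058140 + 0.0097087) = √0.0155227 = 0.124590
z = (z1 − z2)/SE = (0.510070 − (-1.150743)) / 0.124590 = 1.660813 / 0.124590 = 13.330

13.330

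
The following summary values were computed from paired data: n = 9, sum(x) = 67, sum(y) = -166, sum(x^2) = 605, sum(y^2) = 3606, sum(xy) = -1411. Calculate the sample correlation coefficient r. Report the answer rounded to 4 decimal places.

-0.7288

S_xy = nΣxy − ΣxΣy = 9·(-1411) − 67·(-166) = -12699 − (-11122) = -1577
S_xx = nΣx² − (Σx)² = 9·605 − 67² = 5445 − 4489 = 956
S_yy = nΣy² − (Σy)² = 9·3606 − (-166)² = 32454 − 27556 = 4898
r = S_xy / √(S_xx·S_yy) = -1577 / √(956·4898) = -1577 / √4682488 = -1577 / 2163.9057 = -0.7288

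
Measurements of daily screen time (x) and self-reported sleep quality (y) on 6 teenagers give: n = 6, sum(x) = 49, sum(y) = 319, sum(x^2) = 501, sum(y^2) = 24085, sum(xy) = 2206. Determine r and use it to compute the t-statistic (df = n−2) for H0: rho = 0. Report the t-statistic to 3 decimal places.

S_xy = nΣxy − ΣxΣy = 6·2206 − 49·319 = 13236 − 15631 = -2395
S_xx = nΣx² − (Σx)² = 6·501 − 49² = 3006 − 2401 = 605
S_yy = nΣy² − (Σy)² = 6·24085 − 319² = 144510 − 101761 = 42749
r = S_xy / √(S_xx·S_yy) = -2395 / √(605·42749) = -2395 / √25863145 = -2395 / 5085.5821 = -0.4709
t = r·√(n−2)/√(1−r²) = -0.4709·√4 / √(1−0.221747) = -0.941800 / 0.882186 = -1.068

-1.068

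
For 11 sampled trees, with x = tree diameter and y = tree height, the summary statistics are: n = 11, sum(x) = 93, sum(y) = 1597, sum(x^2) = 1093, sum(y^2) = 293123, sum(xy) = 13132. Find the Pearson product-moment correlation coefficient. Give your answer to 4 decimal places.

S_xy = nΣxy − ΣxΣy = 11·13132 − 93·1597 = 144452 − 148521 = -4069
S_xx = nΣx² − (Σx)² = 11·1093 − 93² = 12023 − 8649 = 3374
S_yy = nΣy² − (Σy)² = 11·293123 − 1597² = 3224353 − 2550409 = 673944
r = S_xy / √(S_xx·S_yy) = -4069 / √(3374·673944) = -4069 / √2273887056 = -4069 / 47685.2918 = -0.0853

-0.0853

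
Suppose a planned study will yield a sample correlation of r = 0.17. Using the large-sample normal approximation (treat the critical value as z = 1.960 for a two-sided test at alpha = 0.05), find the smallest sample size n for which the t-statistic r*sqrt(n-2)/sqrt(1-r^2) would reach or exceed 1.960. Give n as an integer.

132

Need r·√(n−2)/√(1−r²) ≥ 1.960
√(n−2) ≥ 1.960·√(1−0.0289) / 0.17 = 1.960·0.985444 / 0.17 = 11.3616
n−2 ≥ 129.0860  ⇒  n ≥ 131.0860
Smallest integer n = 132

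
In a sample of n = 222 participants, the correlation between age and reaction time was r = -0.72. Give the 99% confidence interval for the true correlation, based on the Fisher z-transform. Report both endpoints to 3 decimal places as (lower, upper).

z_r = atanh(-0.72) = -0.907645;  SE = 1/√(n−3) = 1/√219 = 0.067574
z-limits: -0.907645 ± 2.576·0.067574 = -0.907645 ± 0.174071 = [-1.081716, -0.733574]
ρ-limits: (tanh -1.081716, tanh -0.733574) = (-0.794, -0.625)

(-0.794, -0.625)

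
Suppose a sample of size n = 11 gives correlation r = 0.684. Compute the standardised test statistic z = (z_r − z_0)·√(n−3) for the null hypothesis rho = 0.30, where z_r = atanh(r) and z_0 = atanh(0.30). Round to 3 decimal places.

1.491

Fisher z: atanh(0.684) = 0.836592, atanh(0.30) = 0.309520
z = (z_r − z_0)·√(n−3) = (0.836592 − 0.309520)·√8 = 0.527072 · 2.828427 = 1.491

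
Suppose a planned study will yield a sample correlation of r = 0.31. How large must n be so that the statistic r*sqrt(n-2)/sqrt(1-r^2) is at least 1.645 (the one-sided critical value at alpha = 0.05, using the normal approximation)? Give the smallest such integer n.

Need r·√(n−2)/√(1−r²) ≥ 1.645
√(n−2) ≥ 1.645·√(1−0.0961) / 0.31 = 1.645·0.950737 / 0.31 = 5.0450
n−2 ≥ 25.4520  ⇒  n ≥ 27.4520
Smallest integer n = 28

28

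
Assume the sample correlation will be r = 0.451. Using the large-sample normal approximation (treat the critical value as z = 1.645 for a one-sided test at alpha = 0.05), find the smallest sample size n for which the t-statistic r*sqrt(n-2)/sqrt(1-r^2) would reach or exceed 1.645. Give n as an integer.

Need r·√(n−2)/√(1−r²) ≥ 1.645
√(n−2) ≥ 1.645·√(1−0.203401) / 0.451 = 1.645·0.892524 / 0.451 = 3.2554
n−2 ≥ 10.5976  ⇒  n ≥ 12.5976
Smallest integer n = 13

13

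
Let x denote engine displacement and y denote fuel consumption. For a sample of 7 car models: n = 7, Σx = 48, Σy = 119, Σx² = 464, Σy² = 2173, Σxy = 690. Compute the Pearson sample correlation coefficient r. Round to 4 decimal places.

-0.8859

Numerator: nΣxy − (Σx)(Σy) = 7·690 − (48)(119) = -882
Denominator: √[(nΣx²−(Σx)²)(nΣy²−(Σy)²)]
  nΣx²−(Σx)² = 7·464 − 2304 = 944;  nΣy²−(Σy)² = 7·2173 − 14161 = 1050
  √(944·1050) = √991200 = 995.5903
r = -882 / 995.5903 = -0.8859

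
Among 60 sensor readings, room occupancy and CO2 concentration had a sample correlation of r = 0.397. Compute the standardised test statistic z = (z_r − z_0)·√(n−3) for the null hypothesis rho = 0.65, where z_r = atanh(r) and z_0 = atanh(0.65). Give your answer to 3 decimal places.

-2.682

z_r = atanh(0.397) = 0.420083,  z_0 = atanh(0.65) = 0.775299
SE = 1/√(n−3) = 1/√57 = 0.132453
z = (z_r − z_0)/SE = (0.420083 − 0.775299) / 0.132453 = -0.355216 / 0.132453 = -2.682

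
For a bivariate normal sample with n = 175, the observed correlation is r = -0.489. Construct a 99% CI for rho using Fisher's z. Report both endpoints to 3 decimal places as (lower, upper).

(-0.624, -0.326)

z_r = atanh(-0.489) = -0.534745;  SE = 1/√(n−3) = 1/√172 = 0.076249
z-limits: -0.534745 ± 2.576·0.076249 = -0.534745 ± 0.196417 = [-0.731162, -0.338328]
ρ-limits: (tanh -0.731162, tanh -0.338328) = (-0.624, -0.326)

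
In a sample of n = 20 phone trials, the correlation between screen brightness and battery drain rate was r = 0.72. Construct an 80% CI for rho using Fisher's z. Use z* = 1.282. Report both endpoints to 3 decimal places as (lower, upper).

Fisher z: z_r = atanh(r) = ½·ln((1+0.72)/(1−0.72)) = 0.907645
SE(z) = 1/√(n−3) = 1/√17 = 0.242536
80% ⇒ z* = 1.282; margin = 1.282·0.242536 = 0.310931
CI on z-scale: (0.596714, 1.218576)
Back-transform: tanh(0.596714) = 0.534707, tanh(1.218576) = 0.839234

(0.535, 0.839)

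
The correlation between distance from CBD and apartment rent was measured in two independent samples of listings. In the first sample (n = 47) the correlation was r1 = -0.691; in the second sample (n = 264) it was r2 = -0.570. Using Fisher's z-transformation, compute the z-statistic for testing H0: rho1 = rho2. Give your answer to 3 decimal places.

-1.242

Fisher z-transforms: z1 = atanh(-0.691) = -0.849867, z2 = atanh(-0.570) = -0.647523; difference d = -0.202344
Var(d) = 1/44 + 1/261 = 0.0227273 + 0.0038314 = 0.0265587
z = d/√Var(d) = -0.202344 / √0.0265587 = -0.202344 / 0.162968 = -1.242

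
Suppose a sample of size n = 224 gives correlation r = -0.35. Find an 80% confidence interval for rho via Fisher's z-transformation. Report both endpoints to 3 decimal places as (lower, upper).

(-0.423, -0.272)

z_r = atanh(-0.35) = -0.365444;  SE = 1/√(n−3) = 1/√221 = 0.067267
z-limits: -0.365444 ± 1.282·0.067267 = -0.365444 ± 0.086236 = [-0.451680, -0.279208]
ρ-limits: (tanh -0.451680, tanh -0.279208) = (-0.423, -0.272)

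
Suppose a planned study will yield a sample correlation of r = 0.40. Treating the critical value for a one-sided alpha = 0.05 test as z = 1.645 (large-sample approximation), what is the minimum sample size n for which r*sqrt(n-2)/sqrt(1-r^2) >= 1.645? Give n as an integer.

17

r√(n−2)/√(1−r²) ≥ 1.645  ⇔  n−2 ≥ (1.645)²·(1−r²)/r²
(1−r²)/r² = (1−0.1600)/0.1600 = 5.2500
n ≥ 2 + 2.706025·5.2500 = 2 + 14.2066 = 16.2066
⌈16.2066⌉ = 17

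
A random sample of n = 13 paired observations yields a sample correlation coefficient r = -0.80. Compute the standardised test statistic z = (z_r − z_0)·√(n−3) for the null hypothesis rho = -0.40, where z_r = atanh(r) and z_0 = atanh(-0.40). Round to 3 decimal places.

-2.134

Fisher z: atanh(-0.80) = -1.098612, atanh(-0.40) = -0.423649
z = (z_r − z_0)·√(n−3) = (-1.098612 − (-0.423649))·√10 = -0.674963 · 3.162278 = -2.134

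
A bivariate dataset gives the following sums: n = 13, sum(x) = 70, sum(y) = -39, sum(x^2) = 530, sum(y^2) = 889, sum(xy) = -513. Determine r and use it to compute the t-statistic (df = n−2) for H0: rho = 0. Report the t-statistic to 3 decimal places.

S_xy = nΣxy − ΣxΣy = 13·(-513) − 70·(-39) = -6669 − (-2730) = -3939
S_xx = nΣx² − (Σx)² = 13·530 − 70² = 6890 − 4900 = 1990
S_yy = nΣy² − (Σy)² = 13·889 − (-39)² = 11557 − 1521 = 10036
r = S_xy / √(S_xx·S_yy) = -3939 / √(1990·10036) = -3939 / √19971640 = -3939 / 4468.9641 = -0.8814
t = r·√(n−2)/√(1−r²) = -0.8814·√11 / √(1−0.776866) = -2.923273 / 0.472371 = -6.189

-6.189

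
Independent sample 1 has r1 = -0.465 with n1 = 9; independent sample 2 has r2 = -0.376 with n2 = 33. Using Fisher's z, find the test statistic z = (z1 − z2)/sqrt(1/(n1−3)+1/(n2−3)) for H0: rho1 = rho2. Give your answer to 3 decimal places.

-0.242

Fisher z-transforms: z1 = atanh(-0.465) = -0.503672, z2 = atanh(-0.376) = -0.395393; difference d = -0.108279
Var(d) = 1/6 + 1/30 = 0.1666667 + 0.0333333 = 0.2000000
z = d/√Var(d) = -0.108279 / √0.2000000 = -0.108279 / 0.447214 = -0.242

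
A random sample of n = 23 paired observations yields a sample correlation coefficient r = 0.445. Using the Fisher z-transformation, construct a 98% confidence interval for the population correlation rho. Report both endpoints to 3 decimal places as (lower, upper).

(-0.042, 0.761)

z_r = atanh(0.445) = 0.478448;  SE = 1/√(n−3) = 1/√20 = 0.223607
z-limits: 0.478448 ± 2.326·0.223607 = 0.478448 ± 0.520110 = [-0.041662, 0.998558]
ρ-limits: (tanh -0.041662, tanh 0.998558) = (-0.042, 0.761)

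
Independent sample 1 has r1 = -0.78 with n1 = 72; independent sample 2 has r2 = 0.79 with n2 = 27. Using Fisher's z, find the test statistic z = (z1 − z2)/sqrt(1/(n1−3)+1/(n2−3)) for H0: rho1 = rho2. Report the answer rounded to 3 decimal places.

z1 = atanh(-0.78) = -1.045371,  z2 = atanh(0.79) = 1.071432
SE = √(1/(n1−3) + 1/(n2−3)) = √(1/69 + 1/24) = √(0.0144928 + 0.0416667) = √0.0561595 = 0.236980
z = (z1 − z2)/SE = (-1.045371 − 1.071432) / 0.236980 = -2.116803 / 0.236980 = -8.932

-8.932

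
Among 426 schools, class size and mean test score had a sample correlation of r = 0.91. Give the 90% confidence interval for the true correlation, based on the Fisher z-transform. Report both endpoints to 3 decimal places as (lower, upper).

z_r = atanh(0.91) = 1.527524;  SE = 1/√(n−3) = 1/√423 = 0.048622
z-limits: 1.527524 ± 1.645·0.048622 = 1.527524 ± 0.079983 = [1.447541, 1.607507]
ρ-limits: (tanh 1.447541, tanh 1.607507) = (0.895, 0.923)

(0.895, 0.923)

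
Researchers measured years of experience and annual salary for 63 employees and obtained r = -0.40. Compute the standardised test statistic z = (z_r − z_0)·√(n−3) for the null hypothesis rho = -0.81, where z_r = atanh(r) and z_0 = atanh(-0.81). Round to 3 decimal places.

5.448

Fisher z: atanh(-0.40) = -0.423649, atanh(-0.81) = -1.127029
z = (z_r − z_0)·√(n−3) = (-0.423649 − (-1.127029))·√60 = 0.703380 · 7.745967 = 5.448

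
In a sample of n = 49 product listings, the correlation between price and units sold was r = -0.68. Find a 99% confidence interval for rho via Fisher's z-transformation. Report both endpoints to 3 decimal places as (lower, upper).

(-0.836, -0.421)

z_r = atanh(-0.68) = -0.829114;  SE = 1/√(n−3) = 1/√46 = 0.147442
z-limits: -0.829114 ± 2.576·0.147442 = -0.829114 ± 0.379811 = [-1.208925, -0.449303]
ρ-limits: (tanh -1.208925, tanh -0.449303) = (-0.836, -0.421)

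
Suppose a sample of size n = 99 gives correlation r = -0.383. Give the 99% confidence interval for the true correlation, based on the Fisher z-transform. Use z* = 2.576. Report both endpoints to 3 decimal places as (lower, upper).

(-0.583, -0.140)

Fisher z: z_r = atanh(r) = ½·ln((1+(-0.383))/(1−(-0.383))) = -0.403571
SE(z) = 1/√(n−3) = 1/√96 = 0.102062
99% ⇒ z* = 2.576; margin = 2.576·0.102062 = 0.262912
CI on z-scale: (-0.666483, -0.140659)
Back-transform: tanh(-0.666483) = -0.582662, tanh(-0.140659) = -0.139739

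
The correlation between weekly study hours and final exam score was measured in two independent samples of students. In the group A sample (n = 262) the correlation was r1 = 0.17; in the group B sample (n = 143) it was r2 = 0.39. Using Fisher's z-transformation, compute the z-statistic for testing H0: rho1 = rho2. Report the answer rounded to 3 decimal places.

-2.289

Fisher z-transforms: z1 = atanh(0.17) = 0.171667, z2 = atanh(0.39) = 0.411800; difference d = -0.240133
Var(d) = 1/259 + 1/140 = 0.0038610 + 0.0071429 = 0.0110039
z = d/√Var(d) = -0.240133 / √0.0110039 = -0.240133 / 0.104899 = -2.289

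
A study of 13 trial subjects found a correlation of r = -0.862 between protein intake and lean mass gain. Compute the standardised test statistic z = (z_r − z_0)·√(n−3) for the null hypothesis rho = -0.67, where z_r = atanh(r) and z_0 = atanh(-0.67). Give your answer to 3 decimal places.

Fisher z: atanh(-0.862) = -1.301076, atanh(-0.67) = -0.810743
z = (z_r − z_0)·√(n−3) = (-1.301076 − (-0.810743))·√10 = -0.490333 · 3.162278 = -1.551

-1.551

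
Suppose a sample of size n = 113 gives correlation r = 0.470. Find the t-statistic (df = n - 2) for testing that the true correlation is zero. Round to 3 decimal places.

t = r·√(n−2) / √(1−r²) with r = 0.470, n = 113
  = 0.470·√111 / √(1 − 0.220900)
  = 0.470·10.535654 / 0.882666
  = 4.951757 / 0.882666 = 5.610

5.610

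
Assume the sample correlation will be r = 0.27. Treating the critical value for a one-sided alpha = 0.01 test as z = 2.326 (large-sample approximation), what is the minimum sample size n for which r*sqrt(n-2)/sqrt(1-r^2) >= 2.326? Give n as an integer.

r√(n−2)/√(1−r²) ≥ 2.326  ⇔  n−2 ≥ (2.326)²·(1−r²)/r²
(1−r²)/r² = (1−0.0729)/0.0729 = 12.7174
n ≥ 2 + 5.410276·12.7174 = 2 + 68.8046 = 70.8046
⌈70.8046⌉ = 71

71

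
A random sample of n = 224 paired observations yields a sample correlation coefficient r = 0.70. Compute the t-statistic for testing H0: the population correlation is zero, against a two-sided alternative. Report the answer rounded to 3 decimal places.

1 − r² = 1 − 0.4900 = 0.5100;  √(1−r²) = 0.714143
√(n−2) = √222 = 14.899664
t = r·√(n−2)/√(1−r²) = 0.70 · 14.899664 / 0.714143 = 14.605

14.605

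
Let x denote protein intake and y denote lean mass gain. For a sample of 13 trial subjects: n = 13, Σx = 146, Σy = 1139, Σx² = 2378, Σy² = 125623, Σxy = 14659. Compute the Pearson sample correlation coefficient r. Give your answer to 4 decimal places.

Numerator: nΣxy − (Σx)(Σy) = 13·14659 − (146)(1139) = 24273
Denominator: √[(nΣx²−(Σx)²)(nΣy²−(Σy)²)]
  nΣx²−(Σx)² = 13·2378 − 21316 = 9598;  nΣy²−(Σy)² = 13·125623 − 1297321 = 335778
  √(9598·335778) = √3222797244 = 56769.6860
r = 24273 / 56769.6860 = 0.4276

0.4276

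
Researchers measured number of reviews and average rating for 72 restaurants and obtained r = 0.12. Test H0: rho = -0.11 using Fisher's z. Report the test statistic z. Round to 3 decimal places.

1.919

z_r = atanh(0.12) = 0.120581,  z_0 = atanh(-0.11) = -0.110447
SE = 1/√(n−3) = 1/√69 = 0.120386
z = (z_r − z_0)/SE = (0.120581 − (-0.110447)) / 0.120386 = 0.231028 / 0.120386 = 1.919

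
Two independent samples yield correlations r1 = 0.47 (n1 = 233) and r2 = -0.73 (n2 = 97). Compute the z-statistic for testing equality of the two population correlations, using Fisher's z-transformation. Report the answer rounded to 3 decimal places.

z1 = atanh(0.47) = 0.510070,  z2 = atanh(-0.73) = -0.928727
SE = √(1/(n1−3) + 1/(n2−3)) = √(1/230 + 1/94) = √(0.0043478 + 0.0106383) = √0.0149861 = 0.122418
z = (z1 − z2)/SE = (0.510070 − (-0.928727)) / 0.122418 = 1.438797 / 0.122418 = 11.753

11.753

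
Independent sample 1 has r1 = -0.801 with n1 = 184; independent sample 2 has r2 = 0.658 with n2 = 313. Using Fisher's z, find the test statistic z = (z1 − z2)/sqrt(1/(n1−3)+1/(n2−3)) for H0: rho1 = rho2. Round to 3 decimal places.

z1 = atanh(-0.801) = -1.101396,  z2 = atanh(0.658) = 0.789278
SE = √(1/(n1−3) + 1/(n2−3)) = √(1/181 + 1/310) = √(0.0055249 + 0.0032258) = √0.0087507 = 0.093545
z = (z1 − z2)/SE = (-1.101396 − 0.789278) / 0.093545 = -1.890674 / 0.093545 = -20.211

-20.211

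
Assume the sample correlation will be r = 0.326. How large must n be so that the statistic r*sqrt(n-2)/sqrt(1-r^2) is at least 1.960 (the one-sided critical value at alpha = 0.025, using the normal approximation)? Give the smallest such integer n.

Need r·√(n−2)/√(1−r²) ≥ 1.960
√(n−2) ≥ 1.960·√(1−0.106276) / 0.326 = 1.960·0.945370 / 0.326 = 5.6838
n−2 ≥ 32.3056  ⇒  n ≥ 34.3056
Smallest integer n = 35

35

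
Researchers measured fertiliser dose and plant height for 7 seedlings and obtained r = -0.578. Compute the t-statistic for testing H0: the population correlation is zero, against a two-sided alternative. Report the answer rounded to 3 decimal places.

-1.584

1 − r² = 1 − 0.334084 = 0.665916;  √(1−r²) = 0.816037
√(n−2) = √5 = 2.236068
t = r·√(n−2)/√(1−r²) = -0.578 · 2.236068 / 0.816037 = -1.584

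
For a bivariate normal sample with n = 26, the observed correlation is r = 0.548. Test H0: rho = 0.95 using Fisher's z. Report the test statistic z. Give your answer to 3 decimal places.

Fisher z: atanh(0.548) = 0.615518, atanh(0.95) = 1.831781
z = (z_r − z_0)·√(n−3) = (0.615518 − 1.831781)·√23 = -1.216263 · 4.795832 = -5.833

-5.833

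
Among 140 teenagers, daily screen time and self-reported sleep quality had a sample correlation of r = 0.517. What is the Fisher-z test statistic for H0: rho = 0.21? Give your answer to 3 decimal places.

4.203

z_r = atanh(0.517) = 0.572237,  z_0 = atanh(0.21) = 0.213171
SE = 1/√(n−3) = 1/√137 = 0.085436
z = (z_r − z_0)/SE = (0.572237 − 0.213171) / 0.085436 = 0.359066 / 0.085436 = 4.203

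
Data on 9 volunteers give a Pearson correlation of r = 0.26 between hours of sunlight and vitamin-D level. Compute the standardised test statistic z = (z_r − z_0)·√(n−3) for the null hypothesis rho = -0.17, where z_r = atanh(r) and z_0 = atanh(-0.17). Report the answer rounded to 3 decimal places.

1.072

z_r = atanh(0.26) = 0.266108,  z_0 = atanh(-0.17) = -0.171667
SE = 1/√(n−3) = 1/√6 = 0.408248
z = (z_r − z_0)/SE = (0.266108 − (-0.171667)) / 0.408248 = 0.437775 / 0.408248 = 1.072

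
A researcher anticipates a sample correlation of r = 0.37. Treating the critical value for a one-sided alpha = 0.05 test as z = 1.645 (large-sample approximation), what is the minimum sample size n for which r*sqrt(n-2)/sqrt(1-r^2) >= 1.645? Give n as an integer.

20

Need r·√(n−2)/√(1−r²) ≥ 1.645
√(n−2) ≥ 1.645·√(1−0.1369) / 0.37 = 1.645·0.929032 / 0.37 = 4.1304
n−2 ≥ 17.0602  ⇒  n ≥ 19.0602
Smallest integer n = 20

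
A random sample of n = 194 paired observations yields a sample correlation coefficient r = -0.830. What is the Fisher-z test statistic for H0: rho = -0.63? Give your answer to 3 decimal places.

Fisher z: atanh(-0.830) = -1.188136, atanh(-0.63) = -0.741416
z = (z_r − z_0)·√(n−3) = (-1.188136 − (-0.741416))·√191 = -0.446720 · 13.820275 = -6.174

-6.174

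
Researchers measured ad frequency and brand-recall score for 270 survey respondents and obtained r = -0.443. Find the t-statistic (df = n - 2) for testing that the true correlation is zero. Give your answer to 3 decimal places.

t = r·√(n−2) / √(1−r²) with r = -0.443, n = 270
  = -0.443·√268 / √(1 − 0.196249)
  = -0.443·16.370706 / 0.896522
  = -7.252223 / 0.896522 = -8.089

-8.089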